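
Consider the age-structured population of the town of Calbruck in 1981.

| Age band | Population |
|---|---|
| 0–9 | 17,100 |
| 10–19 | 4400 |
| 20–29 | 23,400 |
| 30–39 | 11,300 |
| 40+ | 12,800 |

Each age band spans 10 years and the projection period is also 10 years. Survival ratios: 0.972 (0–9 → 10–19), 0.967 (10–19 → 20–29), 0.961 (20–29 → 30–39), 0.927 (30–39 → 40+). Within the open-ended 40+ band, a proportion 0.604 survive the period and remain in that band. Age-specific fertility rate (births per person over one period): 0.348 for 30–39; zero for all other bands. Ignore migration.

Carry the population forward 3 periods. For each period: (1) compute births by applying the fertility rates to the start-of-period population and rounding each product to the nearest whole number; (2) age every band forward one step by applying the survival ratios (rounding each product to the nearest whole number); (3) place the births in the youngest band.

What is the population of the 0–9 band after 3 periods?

1423

Call the groups 1 to 5, youngest first.
— Period 1 —
Births: 11300 × 0.348 = 3932
Group 2: 17100 × 0.972 = 16621
Group 3: 4400 × 0.967 = 4255
Group 4: 23400 × 0.961 = 22487
Group 5: 11300 × 0.927 + 12800 × 0.604 = 10475 + 7731 = 18206
End of period: [3932, 16621, 4255, 22487, 18206]
— Period 2 —
Births: 22487 × 0.348 = 7825
Group 2: 3932 × 0.972 = 3822
Group 3: 16621 × 0.967 = 16073
Group 4: 4255 × 0.961 = 4089
Group 5: 22487 × 0.927 + 18206 × 0.604 = 20845 + 10996 = 31841
End of period: [7825, 3822, 16073, 4089, 31841]
— Period 3 —
Births: 4089 × 0.348 = 1423
Group 2: 7825 × 0.972 = 7606
Group 3: 3822 × 0.967 = 3696
Group 4: 16073 × 0.961 = 15446
Group 5: 4089 × 0.927 + 31841 × 0.604 = 3791 + 19232 = 23023
End of period: [1423, 7606, 3696, 15446, 23023]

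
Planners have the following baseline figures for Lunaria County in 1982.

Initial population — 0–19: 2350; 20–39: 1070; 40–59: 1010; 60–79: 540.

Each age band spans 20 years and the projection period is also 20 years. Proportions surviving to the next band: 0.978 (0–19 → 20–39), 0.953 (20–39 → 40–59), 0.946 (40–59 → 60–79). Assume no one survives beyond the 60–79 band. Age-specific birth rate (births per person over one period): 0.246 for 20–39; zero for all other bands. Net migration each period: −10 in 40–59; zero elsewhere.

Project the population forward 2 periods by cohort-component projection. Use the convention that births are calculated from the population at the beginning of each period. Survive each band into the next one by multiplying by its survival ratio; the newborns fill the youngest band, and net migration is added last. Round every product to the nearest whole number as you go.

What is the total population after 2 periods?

After projecting period 1:
Births: 1070 × 0.246 = 263
20–39: 2350 × 0.978 = 2298
40–59: 1070 × 0.953 = 1020
60–79: 1010 × 0.946 = 955
Net migration: 40–59 − 10 → 1010
Giving 263 / 2298 / 1010 / 955.
After projecting period 2:
Births: 2298 × 0.246 = 565
20–39: 263 × 0.978 = 257
40–59: 2298 × 0.953 = 2190
60–79: 1010 × 0.946 = 955
Net migration: 40–59 − 10 → 2180
Giving 565 / 257 / 2180 / 955.
Total after period 2: 565 + 257 + 2180 + 955 = 3957

3957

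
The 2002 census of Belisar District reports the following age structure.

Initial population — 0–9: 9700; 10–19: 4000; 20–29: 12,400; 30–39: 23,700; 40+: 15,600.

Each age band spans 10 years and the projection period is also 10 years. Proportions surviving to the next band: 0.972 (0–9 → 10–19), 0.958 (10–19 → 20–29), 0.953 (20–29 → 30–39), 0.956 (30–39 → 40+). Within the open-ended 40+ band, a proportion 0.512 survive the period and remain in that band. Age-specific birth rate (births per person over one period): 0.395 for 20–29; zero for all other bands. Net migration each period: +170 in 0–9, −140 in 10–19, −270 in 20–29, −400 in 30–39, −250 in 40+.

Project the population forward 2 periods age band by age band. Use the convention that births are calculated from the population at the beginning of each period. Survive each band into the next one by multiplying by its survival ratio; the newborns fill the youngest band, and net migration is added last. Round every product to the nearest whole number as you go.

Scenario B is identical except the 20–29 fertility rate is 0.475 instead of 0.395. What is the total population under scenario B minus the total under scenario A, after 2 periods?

Period 1.
Births: 12400 * 0.395 = 4898
10–19: 9700 * 0.972 = 9428
20–29: 4000 * 0.958 = 3832
30–39: 12400 * 0.953 = 11817
40+: 23700 * 0.956 + 15600 * 0.512 = 22657 + 7987 = 30644
Net migration: 0–9 + 170 → 5068; 10–19 − 140 → 9288; 20–29 − 270 → 3562; 30–39 − 400 → 11417; 40+ − 250 → 30394
Giving 5068 / 9288 / 3562 / 11417 / 30394.
Period 2.
Births: 3562 * 0.395 = 1407
10–19: 5068 * 0.972 = 4926
20–29: 9288 * 0.958 = 8898
30–39: 3562 * 0.953 = 3395
40+: 11417 * 0.956 + 30394 * 0.512 = 10915 + 15562 = 26477
Net migration: 0–9 + 170 → 1577; 10–19 − 140 → 4786; 20–29 − 270 → 8628; 30–39 − 400 → 2995; 40+ − 250 → 26227
Giving 1577 / 4786 / 8628 / 2995 / 26227.
Scenario A total after 2 periods: 44213
Scenario B projection —
Period 1.
Births: 12400 * 0.475 = 5890
10–19: 9700 * 0.972 = 9428
20–29: 4000 * 0.958 = 3832
30–39: 12400 * 0.953 = 11817
40+: 23700 * 0.956 + 15600 * 0.512 = 22657 + 7987 = 30644
Net migration: 0–9 + 170 → 6060; 10–19 − 140 → 9288; 20–29 − 270 → 3562; 30–39 − 400 → 11417; 40+ − 250 → 30394
Giving 6060 / 9288 / 3562 / 11417 / 30394.
Period 2.
Births: 3562 * 0.475 = 1692
10–19: 6060 * 0.972 = 5890
20–29: 9288 * 0.958 = 8898
30–39: 3562 * 0.953 = 3395
40+: 11417 * 0.956 + 30394 * 0.512 = 10915 + 15562 = 26477
Net migration: 0–9 + 170 → 1862; 10–19 − 140 → 5750; 20–29 − 270 → 8628; 30–39 − 400 → 2995; 40+ − 250 → 26227
Giving 1862 / 5750 / 8628 / 2995 / 26227.
Scenario B total after 2 periods: 45462
Difference B − A = 45462 − 44213 = 1249

1249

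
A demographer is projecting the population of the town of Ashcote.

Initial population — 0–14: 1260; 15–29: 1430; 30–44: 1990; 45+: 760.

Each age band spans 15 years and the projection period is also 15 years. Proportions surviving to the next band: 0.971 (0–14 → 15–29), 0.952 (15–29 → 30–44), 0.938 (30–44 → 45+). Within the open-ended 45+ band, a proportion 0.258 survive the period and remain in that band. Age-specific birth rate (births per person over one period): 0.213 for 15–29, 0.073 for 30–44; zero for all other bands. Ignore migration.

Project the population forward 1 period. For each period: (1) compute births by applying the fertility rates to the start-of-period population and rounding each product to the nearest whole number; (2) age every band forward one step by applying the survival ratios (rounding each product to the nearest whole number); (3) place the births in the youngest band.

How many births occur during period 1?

450

[period 1]
Births: 1430 * 0.213 = 305  |  1990 * 0.073 = 145 → total 450
15–29: 1260 * 0.971 = 1223
30–44: 1430 * 0.952 = 1361
45+: 1990 * 0.938 + 760 * 0.258 = 1867 + 196 = 2063
Population now: 0–14=450, 15–29=1223, 30–44=1361, 45+=2063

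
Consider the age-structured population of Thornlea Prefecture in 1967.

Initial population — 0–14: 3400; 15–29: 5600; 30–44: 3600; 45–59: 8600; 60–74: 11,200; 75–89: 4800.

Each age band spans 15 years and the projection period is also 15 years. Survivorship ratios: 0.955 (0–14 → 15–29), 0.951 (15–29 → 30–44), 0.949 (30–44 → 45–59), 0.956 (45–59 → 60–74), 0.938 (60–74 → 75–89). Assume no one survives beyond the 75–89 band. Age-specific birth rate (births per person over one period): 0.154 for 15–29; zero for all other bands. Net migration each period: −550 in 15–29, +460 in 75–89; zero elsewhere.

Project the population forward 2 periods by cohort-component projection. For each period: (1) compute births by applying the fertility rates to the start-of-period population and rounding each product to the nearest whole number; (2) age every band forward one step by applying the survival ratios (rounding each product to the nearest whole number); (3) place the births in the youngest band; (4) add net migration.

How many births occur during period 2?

415

(Groups numbered youngest = 1 to oldest = 6.)
Period 1.
Births: 5600 × 0.154 = 862
Group 2: 3400 × 0.955 = 3247
Group 3: 5600 × 0.951 = 5326
Group 4: 3600 × 0.949 = 3416
Group 5: 8600 × 0.956 = 8222
Group 6: 11200 × 0.938 = 10506
Net migration: Group 2 − 550 → 2697; Group 6 + 460 → 10966
Population now: 0–14=862, 15–29=2697, 30–44=5326, 45–59=3416, 60–74=8222, 75–89=10966
Period 2.
Births: 2697 × 0.154 = 415
Group 2: 862 × 0.955 = 823
Group 3: 2697 × 0.951 = 2565
Group 4: 5326 × 0.949 = 5054
Group 5: 3416 × 0.956 = 3266
Group 6: 8222 × 0.938 = 7712
Net migration: Group 2 − 550 → 273; Group 6 + 460 → 8172
Population now: 0–14=415, 15–29=273, 30–44=2565, 45–59=5054, 60–74=3266, 75–89=8172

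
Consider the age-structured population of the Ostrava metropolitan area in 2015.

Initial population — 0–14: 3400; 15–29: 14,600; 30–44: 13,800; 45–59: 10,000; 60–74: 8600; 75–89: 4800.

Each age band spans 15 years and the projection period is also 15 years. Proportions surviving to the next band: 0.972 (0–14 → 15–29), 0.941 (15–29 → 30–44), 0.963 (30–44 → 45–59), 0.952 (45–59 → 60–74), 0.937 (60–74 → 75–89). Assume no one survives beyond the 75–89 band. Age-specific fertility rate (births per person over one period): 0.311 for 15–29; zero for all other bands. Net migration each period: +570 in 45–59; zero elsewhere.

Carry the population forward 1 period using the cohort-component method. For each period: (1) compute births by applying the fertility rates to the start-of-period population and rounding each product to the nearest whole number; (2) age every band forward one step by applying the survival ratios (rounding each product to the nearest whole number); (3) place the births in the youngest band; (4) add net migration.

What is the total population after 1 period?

53022

Call the bands 1 to 6, youngest first.
Period 1:
Births: 14600 × 0.311 = 4541
Band 2: 3400 × 0.972 = 3305
Band 3: 14600 × 0.941 = 13739
Band 4: 13800 × 0.963 = 13289
Band 5: 10000 × 0.952 = 9520
Band 6: 8600 × 0.937 = 8058
Net migration: Band 4 + 570 → 13859
Population now: 0–14=4541, 15–29=3305, 30–44=13739, 45–59=13859, 60–74=9520, 75–89=8058
Total after period 1: 4541 + 3305 + 13739 + 13859 + 9520 + 8058 = 53022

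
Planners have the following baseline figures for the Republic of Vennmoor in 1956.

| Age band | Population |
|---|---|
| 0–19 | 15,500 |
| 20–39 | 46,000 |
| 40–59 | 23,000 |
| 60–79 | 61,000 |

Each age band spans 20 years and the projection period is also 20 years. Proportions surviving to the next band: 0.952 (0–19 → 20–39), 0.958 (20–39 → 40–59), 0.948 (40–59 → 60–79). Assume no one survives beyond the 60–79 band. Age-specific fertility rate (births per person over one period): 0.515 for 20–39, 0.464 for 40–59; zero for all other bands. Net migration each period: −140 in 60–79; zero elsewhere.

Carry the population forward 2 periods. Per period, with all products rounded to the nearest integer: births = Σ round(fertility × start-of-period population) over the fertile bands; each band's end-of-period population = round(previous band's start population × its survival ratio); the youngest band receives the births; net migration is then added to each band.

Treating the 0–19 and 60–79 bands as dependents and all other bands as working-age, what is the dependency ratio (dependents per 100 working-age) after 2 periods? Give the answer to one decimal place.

Numbering the bands 1..4 from youngest to oldest:
[period 1]
Births: 46000 × 0.515 = 23690  |  23000 × 0.464 = 10672 ⇒ total 34362
Band 2: 15500 × 0.952 = 14756
Band 3: 46000 × 0.958 = 44068
Band 4: 23000 × 0.948 = 21804
Net migration: Band 4 − 140 → 21664
Giving 34362 / 14756 / 44068 / 21664.
[period 2]
Births: 14756 × 0.515 = 7599  |  44068 × 0.464 = 20448 ⇒ total 28047
Band 2: 34362 × 0.952 = 32713
Band 3: 14756 × 0.958 = 14136
Band 4: 44068 × 0.948 = 41776
Net migration: Band 4 − 140 → 41636
Giving 28047 / 32713 / 14136 / 41636.
Dependents (band 0–19 + band 60–79) = 28047 + 41636 = 69683; working-age = 46849; ratio = 69683/46849 × 100 = 148.7

148.7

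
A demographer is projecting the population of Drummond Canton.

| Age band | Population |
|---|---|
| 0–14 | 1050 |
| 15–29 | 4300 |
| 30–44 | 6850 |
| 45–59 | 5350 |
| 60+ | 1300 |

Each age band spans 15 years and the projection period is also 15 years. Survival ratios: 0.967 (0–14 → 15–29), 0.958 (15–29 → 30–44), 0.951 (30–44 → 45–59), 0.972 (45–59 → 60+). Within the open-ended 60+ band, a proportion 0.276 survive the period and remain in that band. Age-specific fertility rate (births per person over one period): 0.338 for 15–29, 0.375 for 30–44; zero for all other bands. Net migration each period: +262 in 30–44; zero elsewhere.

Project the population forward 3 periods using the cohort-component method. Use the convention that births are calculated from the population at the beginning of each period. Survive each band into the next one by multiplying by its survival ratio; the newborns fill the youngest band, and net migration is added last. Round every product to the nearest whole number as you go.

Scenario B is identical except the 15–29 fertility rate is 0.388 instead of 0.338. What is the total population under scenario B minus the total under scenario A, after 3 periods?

525

— Period 1 —
Births: 4300 × 0.338 = 1453  |  6850 × 0.375 = 2569 → total 4022
15–29: 1050 × 0.967 = 1015
30–44: 4300 × 0.958 = 4119
45–59: 6850 × 0.951 = 6514
60+: 5350 × 0.972 + 1300 × 0.276 = 5200 + 359 = 5559
Net migration: 30–44 + 262 → 4381
Giving 4022 / 1015 / 4381 / 6514 / 5559.
— Period 2 —
Births: 1015 × 0.338 = 343  |  4381 × 0.375 = 1643 → total 1986
15–29: 4022 × 0.967 = 3889
30–44: 1015 × 0.958 = 972
45–59: 4381 × 0.951 = 4166
60+: 6514 × 0.972 + 5559 × 0.276 = 6332 + 1534 = 7866
Net migration: 30–44 + 262 → 1234
Giving 1986 / 3889 / 1234 / 4166 / 7866.
— Period 3 —
Births: 3889 × 0.338 = 1314  |  1234 × 0.375 = 463 → total 1777
15–29: 1986 × 0.967 = 1920
30–44: 3889 × 0.958 = 3726
45–59: 1234 × 0.951 = 1174
60+: 4166 × 0.972 + 7866 × 0.276 = 4049 + 2171 = 6220
Net migration: 30–44 + 262 → 3988
Giving 1777 / 1920 / 3988 / 1174 / 6220.
Scenario A total after 3 periods: 15079
Scenario B projection —
— Period 1 —
Births: 4300 × 0.388 = 1668  |  6850 × 0.375 = 2569 → total 4237
15–29: 1050 × 0.967 = 1015
30–44: 4300 × 0.958 = 4119
45–59: 6850 × 0.951 = 6514
60+: 5350 × 0.972 + 1300 × 0.276 = 5200 + 359 = 5559
Net migration: 30–44 + 262 → 4381
Giving 4237 / 1015 / 4381 / 6514 / 5559.
— Period 2 —
Births: 1015 × 0.388 = 394  |  4381 × 0.375 = 1643 → total 2037
15–29: 4237 × 0.967 = 4097
30–44: 1015 × 0.958 = 972
45–59: 4381 × 0.951 = 4166
60+: 6514 × 0.972 + 5559 × 0.276 = 6332 + 1534 = 7866
Net migration: 30–44 + 262 → 1234
Giving 2037 / 4097 / 1234 / 4166 / 7866.
— Period 3 —
Births: 4097 × 0.388 = 1590  |  1234 × 0.375 = 463 → total 2053
15–29: 2037 × 0.967 = 1970
30–44: 4097 × 0.958 = 3925
45–59: 1234 × 0.951 = 1174
60+: 4166 × 0.972 + 7866 × 0.276 = 4049 + 2171 = 6220
Net migration: 30–44 + 262 → 4187
Giving 2053 / 1970 / 4187 / 1174 / 6220.
Scenario B total after 3 periods: 15604
Difference B − A = 15604 − 15079 = 525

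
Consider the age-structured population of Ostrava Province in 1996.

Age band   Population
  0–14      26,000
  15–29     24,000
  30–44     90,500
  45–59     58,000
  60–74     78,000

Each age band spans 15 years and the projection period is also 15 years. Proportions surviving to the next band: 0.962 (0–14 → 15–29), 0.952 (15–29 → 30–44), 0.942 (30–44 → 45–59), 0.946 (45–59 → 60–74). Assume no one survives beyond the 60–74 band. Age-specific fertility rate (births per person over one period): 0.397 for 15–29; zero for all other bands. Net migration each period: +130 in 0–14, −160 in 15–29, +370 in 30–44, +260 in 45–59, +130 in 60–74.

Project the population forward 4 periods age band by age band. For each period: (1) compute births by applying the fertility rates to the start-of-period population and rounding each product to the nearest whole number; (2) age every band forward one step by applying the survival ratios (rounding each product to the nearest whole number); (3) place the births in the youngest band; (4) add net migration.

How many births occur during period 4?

(Groups numbered youngest = 1 to oldest = 5.)
[period 1]
Births: 24000 * 0.397 = 9528
Group 2: 26000 * 0.962 = 25012
Group 3: 24000 * 0.952 = 22848
Group 4: 90500 * 0.942 = 85251
Group 5: 58000 * 0.946 = 54868
Net migration: Group 1 + 130 → 9658; Group 2 − 160 → 24852; Group 3 + 370 → 23218; Group 4 + 260 → 85511; Group 5 + 130 → 54998
End of period: [9658, 24852, 23218, 85511, 54998]
[period 2]
Births: 24852 * 0.397 = 9866
Group 2: 9658 * 0.962 = 9291
Group 3: 24852 * 0.952 = 23659
Group 4: 23218 * 0.942 = 21871
Group 5: 85511 * 0.946 = 80893
Net migration: Group 1 + 130 → 9996; Group 2 − 160 → 9131; Group 3 + 370 → 24029; Group 4 + 260 → 22131; Group 5 + 130 → 81023
End of period: [9996, 9131, 24029, 22131, 81023]
[period 3]
Births: 9131 * 0.397 = 3625
Group 2: 9996 * 0.962 = 9616
Group 3: 9131 * 0.952 = 8693
Group 4: 24029 * 0.942 = 22635
Group 5: 22131 * 0.946 = 20936
Net migration: Group 1 + 130 → 3755; Group 2 − 160 → 9456; Group 3 + 370 → 9063; Group 4 + 260 → 22895; Group 5 + 130 → 21066
End of period: [3755, 9456, 9063, 22895, 21066]
[period 4]
Births: 9456 * 0.397 = 3754
Group 2: 3755 * 0.962 = 3612
Group 3: 9456 * 0.952 = 9002
Group 4: 9063 * 0.942 = 8537
Group 5: 22895 * 0.946 = 21659
Net migration: Group 1 + 130 → 3884; Group 2 − 160 → 3452; Group 3 + 370 → 9372; Group 4 + 260 → 8797; Group 5 + 130 → 21789
End of period: [3884, 3452, 9372, 8797, 21789]

3754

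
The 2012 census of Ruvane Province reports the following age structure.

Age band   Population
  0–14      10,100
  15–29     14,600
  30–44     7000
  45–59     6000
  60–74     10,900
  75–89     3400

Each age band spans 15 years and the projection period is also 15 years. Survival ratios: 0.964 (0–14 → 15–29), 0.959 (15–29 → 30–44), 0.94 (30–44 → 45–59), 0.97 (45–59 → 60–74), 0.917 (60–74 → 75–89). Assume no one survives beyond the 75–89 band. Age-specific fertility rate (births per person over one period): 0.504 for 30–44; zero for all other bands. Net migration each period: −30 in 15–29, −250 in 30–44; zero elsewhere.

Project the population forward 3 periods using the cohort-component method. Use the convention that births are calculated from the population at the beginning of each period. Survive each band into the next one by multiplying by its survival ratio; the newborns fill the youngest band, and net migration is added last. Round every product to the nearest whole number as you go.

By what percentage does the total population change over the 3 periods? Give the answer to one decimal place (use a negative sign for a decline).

-21.0

Call the groups 1 to 6, youngest first.
— Period 1 —
Births: 7000 * 0.504 = 3528
Group 2: 10100 * 0.964 = 9736
Group 3: 14600 * 0.959 = 14001
Group 4: 7000 * 0.94 = 6580
Group 5: 6000 * 0.97 = 5820
Group 6: 10900 * 0.917 = 9995
Net migration: Group 2 − 30 → 9706; Group 3 − 250 → 13751
Giving 3528 / 9706 / 13751 / 6580 / 5820 / 9995.
— Period 2 —
Births: 13751 * 0.504 = 6931
Group 2: 3528 * 0.964 = 3401
Group 3: 9706 * 0.959 = 9308
Group 4: 13751 * 0.94 = 12926
Group 5: 6580 * 0.97 = 6383
Group 6: 5820 * 0.917 = 5337
Net migration: Group 2 − 30 → 3371; Group 3 − 250 → 9058
Giving 6931 / 3371 / 9058 / 12926 / 6383 / 5337.
— Period 3 —
Births: 9058 * 0.504 = 4565
Group 2: 6931 * 0.964 = 6681
Group 3: 3371 * 0.959 = 3233
Group 4: 9058 * 0.94 = 8515
Group 5: 12926 * 0.97 = 12538
Group 6: 6383 * 0.917 = 5853
Net migration: Group 2 − 30 → 6651; Group 3 − 250 → 2983
Giving 4565 / 6651 / 2983 / 8515 / 12538 / 5853.
Total: 52000 → 41105; change = -10895; percentage change = -21.0%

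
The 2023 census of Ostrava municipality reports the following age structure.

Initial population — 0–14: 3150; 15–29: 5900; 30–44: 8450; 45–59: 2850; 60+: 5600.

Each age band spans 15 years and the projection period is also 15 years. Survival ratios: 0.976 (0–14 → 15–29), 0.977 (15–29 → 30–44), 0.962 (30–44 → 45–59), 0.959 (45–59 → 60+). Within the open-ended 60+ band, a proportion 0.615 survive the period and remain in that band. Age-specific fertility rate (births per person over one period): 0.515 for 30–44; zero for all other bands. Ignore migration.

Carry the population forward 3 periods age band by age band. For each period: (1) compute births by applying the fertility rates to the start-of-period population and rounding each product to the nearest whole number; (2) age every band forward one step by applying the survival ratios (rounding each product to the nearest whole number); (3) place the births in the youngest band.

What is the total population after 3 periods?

23932

(Bands numbered youngest = 1 to oldest = 5.)
— Period 1 —
Births: 8450 × 0.515 = 4352
Band 2: 3150 × 0.976 = 3074
Band 3: 5900 × 0.977 = 5764
Band 4: 8450 × 0.962 = 8129
Band 5: 2850 × 0.959 + 5600 × 0.615 = 2733 + 3444 = 6177
→ [4352, 3074, 5764, 8129, 6177]
— Period 2 —
Births: 5764 × 0.515 = 2968
Band 2: 4352 × 0.976 = 4248
Band 3: 3074 × 0.977 = 3003
Band 4: 5764 × 0.962 = 5545
Band 5: 8129 × 0.959 + 6177 × 0.615 = 7796 + 3799 = 11595
→ [2968, 4248, 3003, 5545, 11595]
— Period 3 —
Births: 3003 × 0.515 = 1547
Band 2: 2968 × 0.976 = 2897
Band 3: 4248 × 0.977 = 4150
Band 4: 3003 × 0.962 = 2889
Band 5: 5545 × 0.959 + 11595 × 0.615 = 5318 + 7131 = 12449
→ [1547, 2897, 4150, 2889, 12449]
Total after period 3: 1547 + 2897 + 4150 + 2889 + 12449 = 23932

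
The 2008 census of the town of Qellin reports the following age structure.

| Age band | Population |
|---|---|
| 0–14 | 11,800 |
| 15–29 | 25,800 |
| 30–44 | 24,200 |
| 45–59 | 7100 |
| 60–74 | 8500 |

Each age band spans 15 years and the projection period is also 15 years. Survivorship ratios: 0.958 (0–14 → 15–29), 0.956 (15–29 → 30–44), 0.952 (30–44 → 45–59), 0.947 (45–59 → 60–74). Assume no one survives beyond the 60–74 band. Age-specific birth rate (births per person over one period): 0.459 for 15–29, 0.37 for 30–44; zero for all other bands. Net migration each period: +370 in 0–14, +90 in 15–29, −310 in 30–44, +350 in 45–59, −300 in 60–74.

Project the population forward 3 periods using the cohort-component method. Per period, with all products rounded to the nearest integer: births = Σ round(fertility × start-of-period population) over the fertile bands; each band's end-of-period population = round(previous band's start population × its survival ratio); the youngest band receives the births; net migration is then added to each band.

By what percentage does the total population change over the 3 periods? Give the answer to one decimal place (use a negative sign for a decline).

Numbering the bands 1..5 from youngest to oldest:
After projecting period 1:
Births: 25800 × 0.459 = 11842 ; 24200 × 0.37 = 8954 — total 20796
Band 2: 11800 × 0.958 = 11304
Band 3: 25800 × 0.956 = 24665
Band 4: 24200 × 0.952 = 23038
Band 5: 7100 × 0.947 = 6724
Net migration: Band 1 + 370 → 21166; Band 2 + 90 → 11394; Band 3 − 310 → 24355; Band 4 + 350 → 23388; Band 5 − 300 → 6424
Population now: 0–14=21166, 15–29=11394, 30–44=24355, 45–59=23388, 60–74=6424
After projecting period 2:
Births: 11394 × 0.459 = 5230 ; 24355 × 0.37 = 9011 — total 14241
Band 2: 21166 × 0.958 = 20277
Band 3: 11394 × 0.956 = 10893
Band 4: 24355 × 0.952 = 23186
Band 5: 23388 × 0.947 = 22148
Net migration: Band 1 + 370 → 14611; Band 2 + 90 → 20367; Band 3 − 310 → 10583; Band 4 + 350 → 23536; Band 5 − 300 → 21848
Population now: 0–14=14611, 15–29=20367, 30–44=10583, 45–59=23536, 60–74=21848
After projecting period 3:
Births: 20367 × 0.459 = 9348 ; 10583 × 0.37 = 3916 — total 13264
Band 2: 14611 × 0.958 = 13997
Band 3: 20367 × 0.956 = 19471
Band 4: 10583 × 0.952 = 10075
Band 5: 23536 × 0.947 = 22289
Net migration: Band 1 + 370 → 13634; Band 2 + 90 → 14087; Band 3 − 310 → 19161; Band 4 + 350 → 10425; Band 5 − 300 → 21989
Population now: 0–14=13634, 15–29=14087, 30–44=19161, 45–59=10425, 60–74=21989
Total: 77400 → 79296; change = 1896; percentage change = 2.4%

2.4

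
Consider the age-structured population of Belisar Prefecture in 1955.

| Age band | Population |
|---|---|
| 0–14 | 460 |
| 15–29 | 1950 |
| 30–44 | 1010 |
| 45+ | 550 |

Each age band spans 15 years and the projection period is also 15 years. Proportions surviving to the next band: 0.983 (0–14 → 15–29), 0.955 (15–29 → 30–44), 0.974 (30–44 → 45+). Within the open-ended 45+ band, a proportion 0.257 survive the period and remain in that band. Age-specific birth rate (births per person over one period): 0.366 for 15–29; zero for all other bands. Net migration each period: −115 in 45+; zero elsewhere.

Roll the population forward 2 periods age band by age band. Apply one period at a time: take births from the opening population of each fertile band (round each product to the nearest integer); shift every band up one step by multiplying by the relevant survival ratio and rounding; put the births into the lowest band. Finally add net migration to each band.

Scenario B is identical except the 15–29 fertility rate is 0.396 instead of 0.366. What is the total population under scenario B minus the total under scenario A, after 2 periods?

71

Let group 1 be 0–14 through group 4 = 45+.
Period 1.
Births: 1950 × 0.366 = 714
Group 2: 460 × 0.983 = 452
Group 3: 1950 × 0.955 = 1862
Group 4: 1010 × 0.974 + 550 × 0.257 = 984 + 141 = 1125
Net migration: Group 4 − 115 → 1010
End of period: [714, 452, 1862, 1010]
Period 2.
Births: 452 × 0.366 = 165
Group 2: 714 × 0.983 = 702
Group 3: 452 × 0.955 = 432
Group 4: 1862 × 0.974 + 1010 × 0.257 = 1814 + 260 = 2074
Net migration: Group 4 − 115 → 1959
End of period: [165, 702, 432, 1959]
Scenario A total after 2 periods: 3258
Scenario B projection —
Period 1.
Births: 1950 × 0.396 = 772
Group 2: 460 × 0.983 = 452
Group 3: 1950 × 0.955 = 1862
Group 4: 1010 × 0.974 + 550 × 0.257 = 984 + 141 = 1125
Net migration: Group 4 − 115 → 1010
End of period: [772, 452, 1862, 1010]
Period 2.
Births: 452 × 0.396 = 179
Group 2: 772 × 0.983 = 759
Group 3: 452 × 0.955 = 432
Group 4: 1862 × 0.974 + 1010 × 0.257 = 1814 + 260 = 2074
Net migration: Group 4 − 115 → 1959
End of period: [179, 759, 432, 1959]
Scenario B total after 2 periods: 3329
Difference B − A = 3329 − 3258 = 71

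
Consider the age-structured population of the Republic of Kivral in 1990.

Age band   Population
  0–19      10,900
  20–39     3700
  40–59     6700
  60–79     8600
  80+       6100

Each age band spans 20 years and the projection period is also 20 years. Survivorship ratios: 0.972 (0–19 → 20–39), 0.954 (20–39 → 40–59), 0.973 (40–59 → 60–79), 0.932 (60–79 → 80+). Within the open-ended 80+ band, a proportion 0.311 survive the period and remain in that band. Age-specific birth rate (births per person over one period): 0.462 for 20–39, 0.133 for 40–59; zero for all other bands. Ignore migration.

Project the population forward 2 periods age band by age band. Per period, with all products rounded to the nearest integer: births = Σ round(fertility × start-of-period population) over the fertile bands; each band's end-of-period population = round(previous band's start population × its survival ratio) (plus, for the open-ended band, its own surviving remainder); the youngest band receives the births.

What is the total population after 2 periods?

30593

[period 1]
Births: 3700 * 0.462 = 1709, 6700 * 0.133 = 891 — total 2600
20–39: 10900 * 0.972 = 10595
40–59: 3700 * 0.954 = 3530
60–79: 6700 * 0.973 = 6519
80+: 8600 * 0.932 + 6100 * 0.311 = 8015 + 1897 = 9912
Population now: 0–19=2600, 20–39=10595, 40–59=3530, 60–79=6519, 80+=9912
[period 2]
Births: 10595 * 0.462 = 4895, 3530 * 0.133 = 469 — total 5364
20–39: 2600 * 0.972 = 2527
40–59: 10595 * 0.954 = 10108
60–79: 3530 * 0.973 = 3435
80+: 6519 * 0.932 + 9912 * 0.311 = 6076 + 3083 = 9159
Population now: 0–19=5364, 20–39=2527, 40–59=10108, 60–79=3435, 80+=9159
Total after period 2: 5364 + 2527 + 10108 + 3435 + 9159 = 30593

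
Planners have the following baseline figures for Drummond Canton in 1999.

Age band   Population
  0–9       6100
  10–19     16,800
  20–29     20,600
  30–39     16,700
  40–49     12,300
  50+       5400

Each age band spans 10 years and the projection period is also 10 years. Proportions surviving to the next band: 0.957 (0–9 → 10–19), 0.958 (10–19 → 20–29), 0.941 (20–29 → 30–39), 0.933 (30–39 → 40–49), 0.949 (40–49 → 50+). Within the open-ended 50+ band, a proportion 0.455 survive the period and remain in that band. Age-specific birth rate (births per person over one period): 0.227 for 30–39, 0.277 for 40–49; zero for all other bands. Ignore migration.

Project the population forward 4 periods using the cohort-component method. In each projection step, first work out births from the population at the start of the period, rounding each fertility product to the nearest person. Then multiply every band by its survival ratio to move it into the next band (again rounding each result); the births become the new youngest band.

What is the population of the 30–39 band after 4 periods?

6210

(Groups numbered youngest = 1 to oldest = 6.)
Period 1:
Births: 16700 × 0.227 = 3791  |  12300 × 0.277 = 3407 → 7198
Group 2: 6100 × 0.957 = 5838
Group 3: 16800 × 0.958 = 16094
Group 4: 20600 × 0.941 = 19385
Group 5: 16700 × 0.933 = 15581
Group 6: 12300 × 0.949 + 5400 × 0.455 = 11673 + 2457 = 14130
End of period: [7198, 5838, 16094, 19385, 15581, 14130]
Period 2:
Births: 19385 × 0.227 = 4400  |  15581 × 0.277 = 4316 → 8716
Group 2: 7198 × 0.957 = 6888
Group 3: 5838 × 0.958 = 5593
Group 4: 16094 × 0.941 = 15144
Group 5: 19385 × 0.933 = 18086
Group 6: 15581 × 0.949 + 14130 × 0.455 = 14786 + 6429 = 21215
End of period: [8716, 6888, 5593, 15144, 18086, 21215]
Period 3:
Births: 15144 × 0.227 = 3438  |  18086 × 0.277 = 5010 → 8448
Group 2: 8716 × 0.957 = 8341
Group 3: 6888 × 0.958 = 6599
Group 4: 5593 × 0.941 = 5263
Group 5: 15144 × 0.933 = 14129
Group 6: 18086 × 0.949 + 21215 × 0.455 = 17164 + 9653 = 26817
End of period: [8448, 8341, 6599, 5263, 14129, 26817]
Period 4:
Births: 5263 × 0.227 = 1195  |  14129 × 0.277 = 3914 → 5109
Group 2: 8448 × 0.957 = 8085
Group 3: 8341 × 0.958 = 7991
Group 4: 6599 × 0.941 = 6210
Group 5: 5263 × 0.933 = 4910
Group 6: 14129 × 0.949 + 26817 × 0.455 = 13408 + 12202 = 25610
End of period: [5109, 8085, 7991, 6210, 4910, 25610]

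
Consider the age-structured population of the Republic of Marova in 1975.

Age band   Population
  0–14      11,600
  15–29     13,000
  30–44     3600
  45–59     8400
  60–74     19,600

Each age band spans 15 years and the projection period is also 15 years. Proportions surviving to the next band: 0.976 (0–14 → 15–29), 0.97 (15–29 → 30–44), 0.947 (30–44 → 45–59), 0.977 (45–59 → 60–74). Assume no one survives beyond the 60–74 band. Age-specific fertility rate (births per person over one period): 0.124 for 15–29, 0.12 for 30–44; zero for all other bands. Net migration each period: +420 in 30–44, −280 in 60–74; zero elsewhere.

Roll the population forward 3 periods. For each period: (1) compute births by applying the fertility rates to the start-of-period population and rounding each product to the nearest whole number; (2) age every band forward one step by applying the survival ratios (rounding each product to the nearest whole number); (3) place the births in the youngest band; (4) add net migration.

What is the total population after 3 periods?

Period 1.
Births: 13000 × 0.124 = 1612  |  3600 × 0.12 = 432 → total 2044
15–29: 11600 × 0.976 = 11322
30–44: 13000 × 0.97 = 12610
45–59: 3600 × 0.947 = 3409
60–74: 8400 × 0.977 = 8207
Net migration: 30–44 + 420 → 13030; 60–74 − 280 → 7927
End of period: [2044, 11322, 13030, 3409, 7927]
Period 2.
Births: 11322 × 0.124 = 1404  |  13030 × 0.12 = 1564 → total 2968
15–29: 2044 × 0.976 = 1995
30–44: 11322 × 0.97 = 10982
45–59: 13030 × 0.947 = 12339
60–74: 3409 × 0.977 = 3331
Net migration: 30–44 + 420 → 11402; 60–74 − 280 → 3051
End of period: [2968, 1995, 11402, 12339, 3051]
Period 3.
Births: 1995 × 0.124 = 247  |  11402 × 0.12 = 1368 → total 1615
15–29: 2968 × 0.976 = 2897
30–44: 1995 × 0.97 = 1935
45–59: 11402 × 0.947 = 10798
60–74: 12339 × 0.977 = 12055
Net migration: 30–44 + 420 → 2355; 60–74 − 280 → 11775
End of period: [1615, 2897, 2355, 10798, 11775]
Total after period 3: 1615 + 2897 + 2355 + 10798 + 11775 = 29440

29440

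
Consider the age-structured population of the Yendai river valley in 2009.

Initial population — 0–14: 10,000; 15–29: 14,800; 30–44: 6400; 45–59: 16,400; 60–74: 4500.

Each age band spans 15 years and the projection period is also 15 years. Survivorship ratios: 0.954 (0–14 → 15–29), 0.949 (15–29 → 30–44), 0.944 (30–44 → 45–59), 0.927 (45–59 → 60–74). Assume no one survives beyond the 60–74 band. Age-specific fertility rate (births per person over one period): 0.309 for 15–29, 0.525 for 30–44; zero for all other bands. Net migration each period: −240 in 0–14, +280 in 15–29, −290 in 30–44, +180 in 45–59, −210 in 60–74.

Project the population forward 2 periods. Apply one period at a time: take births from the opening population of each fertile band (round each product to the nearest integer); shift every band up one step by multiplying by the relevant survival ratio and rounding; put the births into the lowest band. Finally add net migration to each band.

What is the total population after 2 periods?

[period 1]
Births: 14800 * 0.309 = 4573 ; 6400 * 0.525 = 3360 ⇒ total 7933
15–29: 10000 * 0.954 = 9540
30–44: 14800 * 0.949 = 14045
45–59: 6400 * 0.944 = 6042
60–74: 16400 * 0.927 = 15203
Net migration: 0–14 − 240 → 7693; 15–29 + 280 → 9820; 30–44 − 290 → 13755; 45–59 + 180 → 6222; 60–74 − 210 → 14993
Population now: 0–14=7693, 15–29=9820, 30–44=13755, 45–59=6222, 60–74=14993
[period 2]
Births: 9820 * 0.309 = 3034 ; 13755 * 0.525 = 7221 ⇒ total 10255
15–29: 7693 * 0.954 = 7339
30–44: 9820 * 0.949 = 9319
45–59: 13755 * 0.944 = 12985
60–74: 6222 * 0.927 = 5768
Net migration: 0–14 − 240 → 10015; 15–29 + 280 → 7619; 30–44 − 290 → 9029; 45–59 + 180 → 13165; 60–74 − 210 → 5558
Population now: 0–14=10015, 15–29=7619, 30–44=9029, 45–59=13165, 60–74=5558
Total after period 2: 10015 + 7619 + 9029 + 13165 + 5558 = 45386

45386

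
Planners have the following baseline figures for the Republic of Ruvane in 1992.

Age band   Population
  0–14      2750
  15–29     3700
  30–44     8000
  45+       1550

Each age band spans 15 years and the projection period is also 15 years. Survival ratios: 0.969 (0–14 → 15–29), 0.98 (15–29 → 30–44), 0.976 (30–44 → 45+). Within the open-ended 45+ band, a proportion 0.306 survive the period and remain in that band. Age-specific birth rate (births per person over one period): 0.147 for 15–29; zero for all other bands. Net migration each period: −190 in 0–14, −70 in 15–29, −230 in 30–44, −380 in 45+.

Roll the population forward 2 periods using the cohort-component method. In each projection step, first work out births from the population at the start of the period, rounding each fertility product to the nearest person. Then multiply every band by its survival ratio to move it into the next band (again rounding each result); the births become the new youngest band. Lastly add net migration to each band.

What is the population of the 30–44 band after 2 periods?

Let group 1 be 0–14 through group 4 = 45+.
— Period 1 —
Births: 3700 × 0.147 = 544
Group 2: 2750 × 0.969 = 2665
Group 3: 3700 × 0.98 = 3626
Group 4: 8000 × 0.976 + 1550 × 0.306 = 7808 + 474 = 8282
Net migration: Group 1 − 190 → 354; Group 2 − 70 → 2595; Group 3 − 230 → 3396; Group 4 − 380 → 7902
End of period: [354, 2595, 3396, 7902]
— Period 2 —
Births: 2595 × 0.147 = 381
Group 2: 354 × 0.969 = 343
Group 3: 2595 × 0.98 = 2543
Group 4: 3396 × 0.976 + 7902 × 0.306 = 3314 + 2418 = 5732
Net migration: Group 1 − 190 → 191; Group 2 − 70 → 273; Group 3 − 230 → 2313; Group 4 − 380 → 5352
End of period: [191, 273, 2313, 5352]

2313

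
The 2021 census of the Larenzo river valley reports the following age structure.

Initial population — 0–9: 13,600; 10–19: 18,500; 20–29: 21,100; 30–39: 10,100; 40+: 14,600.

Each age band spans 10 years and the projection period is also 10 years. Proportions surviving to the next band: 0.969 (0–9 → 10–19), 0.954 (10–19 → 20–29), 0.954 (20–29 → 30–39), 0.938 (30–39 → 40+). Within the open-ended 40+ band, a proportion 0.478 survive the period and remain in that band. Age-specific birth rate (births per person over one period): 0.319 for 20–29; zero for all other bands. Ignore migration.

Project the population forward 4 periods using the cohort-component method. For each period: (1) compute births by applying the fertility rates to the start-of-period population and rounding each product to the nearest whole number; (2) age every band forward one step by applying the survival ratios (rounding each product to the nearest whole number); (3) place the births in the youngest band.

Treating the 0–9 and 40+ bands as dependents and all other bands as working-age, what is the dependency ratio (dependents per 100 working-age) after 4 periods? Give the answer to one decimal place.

179.0

— Period 1 —
Births: 21100 × 0.319 = 6731
10–19: 13600 × 0.969 = 13178
20–29: 18500 × 0.954 = 17649
30–39: 21100 × 0.954 = 20129
40+: 10100 × 0.938 + 14600 × 0.478 = 9474 + 6979 = 16453
End of period: [6731, 13178, 17649, 20129, 16453]
— Period 2 —
Births: 17649 × 0.319 = 5630
10–19: 6731 × 0.969 = 6522
20–29: 13178 × 0.954 = 12572
30–39: 17649 × 0.954 = 16837
40+: 20129 × 0.938 + 16453 × 0.478 = 18881 + 7865 = 26746
End of period: [5630, 6522, 12572, 16837, 26746]
— Period 3 —
Births: 12572 × 0.319 = 4010
10–19: 5630 × 0.969 = 5455
20–29: 6522 × 0.954 = 6222
30–39: 12572 × 0.954 = 11994
40+: 16837 × 0.938 + 26746 × 0.478 = 15793 + 12785 = 28578
End of period: [4010, 5455, 6222, 11994, 28578]
— Period 4 —
Births: 6222 × 0.319 = 1985
10–19: 4010 × 0.969 = 3886
20–29: 5455 × 0.954 = 5204
30–39: 6222 × 0.954 = 5936
40+: 11994 × 0.938 + 28578 × 0.478 = 11250 + 13660 = 24910
End of period: [1985, 3886, 5204, 5936, 24910]
Dependents (band 0–9 + band 40+) = 1985 + 24910 = 26895; working-age = 15026; ratio = 26895/15026 × 100 = 179.0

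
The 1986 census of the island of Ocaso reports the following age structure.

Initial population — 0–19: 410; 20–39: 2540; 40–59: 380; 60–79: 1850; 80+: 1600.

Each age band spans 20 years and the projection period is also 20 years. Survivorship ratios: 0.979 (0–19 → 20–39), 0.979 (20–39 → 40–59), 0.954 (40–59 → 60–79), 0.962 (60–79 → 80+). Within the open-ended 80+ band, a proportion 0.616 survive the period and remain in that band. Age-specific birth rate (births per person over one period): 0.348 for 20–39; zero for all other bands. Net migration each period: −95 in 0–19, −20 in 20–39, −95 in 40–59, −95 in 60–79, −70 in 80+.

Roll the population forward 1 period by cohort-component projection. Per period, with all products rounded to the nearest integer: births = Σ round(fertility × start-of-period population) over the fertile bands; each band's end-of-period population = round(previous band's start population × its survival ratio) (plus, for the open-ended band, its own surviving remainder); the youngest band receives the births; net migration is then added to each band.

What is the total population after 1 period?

6526

(Groups numbered youngest = 1 to oldest = 5.)
[period 1]
Births: 2540 * 0.348 = 884
Group 2: 410 * 0.979 = 401
Group 3: 2540 * 0.979 = 2487
Group 4: 380 * 0.954 = 363
Group 5: 1850 * 0.962 + 1600 * 0.616 = 1780 + 986 = 2766
Net migration: Group 1 − 95 → 789; Group 2 − 20 → 381; Group 3 − 95 → 2392; Group 4 − 95 → 268; Group 5 − 70 → 2696
End of period: [789, 381, 2392, 268, 2696]
Total after period 1: 789 + 381 + 2392 + 268 + 2696 = 6526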